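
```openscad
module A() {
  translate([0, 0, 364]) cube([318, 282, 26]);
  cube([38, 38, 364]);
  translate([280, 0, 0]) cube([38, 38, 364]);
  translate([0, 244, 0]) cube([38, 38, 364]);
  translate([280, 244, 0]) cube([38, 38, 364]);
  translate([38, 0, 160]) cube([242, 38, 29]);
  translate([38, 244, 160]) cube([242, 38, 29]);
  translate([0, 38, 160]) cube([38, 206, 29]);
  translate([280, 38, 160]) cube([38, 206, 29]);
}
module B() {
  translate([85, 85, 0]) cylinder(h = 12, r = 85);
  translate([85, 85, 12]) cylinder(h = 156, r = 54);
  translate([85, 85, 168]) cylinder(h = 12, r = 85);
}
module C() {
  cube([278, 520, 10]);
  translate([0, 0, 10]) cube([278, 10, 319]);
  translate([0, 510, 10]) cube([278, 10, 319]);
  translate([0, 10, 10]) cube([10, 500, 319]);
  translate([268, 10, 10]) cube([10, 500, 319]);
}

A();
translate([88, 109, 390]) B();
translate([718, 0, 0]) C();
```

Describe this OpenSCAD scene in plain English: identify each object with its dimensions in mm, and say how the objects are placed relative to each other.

A is a four-legged stool. The seat is 318×282 mm, 26 mm thick, top at z = 390 mm. It stands on four square legs, each 38×38 mm in cross-section, from z = 0 to the seat underside, each flush with a corner of the seat. Four stretchers, 38 mm wide and 29 mm tall, connect adjacent legs with their undersides at z = 160 mm, each running between the inner faces of the legs it joins and aligned with the legs' outer faces on the other axis.

B is a spool: two coaxial disc flanges of radius 85 mm and thickness 12 mm, joined by a core cylinder of radius 54 mm and height 156 mm. The lower flange rests on z = 0 and the three cylinders share a vertical axis.

C is an open-topped rectangular box: outside dimensions 278×520×329 mm, with a uniform wall and base thickness of 10 mm. The base is a full 278×520 slab on the floor; four walls sit on top of the base. The front and back walls (the −y and +y sides) span the full width; the two side walls fit between them.

The spool is on top of the stool. The open box is on the floor beside the stool on its +x side.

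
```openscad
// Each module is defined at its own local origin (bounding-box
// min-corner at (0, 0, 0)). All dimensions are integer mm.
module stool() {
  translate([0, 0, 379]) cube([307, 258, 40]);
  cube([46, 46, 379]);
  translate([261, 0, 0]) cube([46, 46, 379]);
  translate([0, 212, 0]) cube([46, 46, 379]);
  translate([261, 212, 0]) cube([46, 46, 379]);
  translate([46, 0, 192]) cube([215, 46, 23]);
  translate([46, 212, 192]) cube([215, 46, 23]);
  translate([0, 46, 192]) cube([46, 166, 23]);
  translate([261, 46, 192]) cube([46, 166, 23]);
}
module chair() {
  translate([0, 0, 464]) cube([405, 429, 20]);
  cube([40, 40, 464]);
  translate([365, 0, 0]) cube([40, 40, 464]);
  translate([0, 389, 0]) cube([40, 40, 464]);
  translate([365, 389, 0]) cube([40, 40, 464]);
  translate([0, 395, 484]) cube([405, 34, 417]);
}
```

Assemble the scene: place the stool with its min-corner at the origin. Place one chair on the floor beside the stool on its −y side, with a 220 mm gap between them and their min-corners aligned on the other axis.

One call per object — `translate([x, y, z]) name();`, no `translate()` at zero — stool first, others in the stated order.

stool();
translate([0, -649, 0]) chair();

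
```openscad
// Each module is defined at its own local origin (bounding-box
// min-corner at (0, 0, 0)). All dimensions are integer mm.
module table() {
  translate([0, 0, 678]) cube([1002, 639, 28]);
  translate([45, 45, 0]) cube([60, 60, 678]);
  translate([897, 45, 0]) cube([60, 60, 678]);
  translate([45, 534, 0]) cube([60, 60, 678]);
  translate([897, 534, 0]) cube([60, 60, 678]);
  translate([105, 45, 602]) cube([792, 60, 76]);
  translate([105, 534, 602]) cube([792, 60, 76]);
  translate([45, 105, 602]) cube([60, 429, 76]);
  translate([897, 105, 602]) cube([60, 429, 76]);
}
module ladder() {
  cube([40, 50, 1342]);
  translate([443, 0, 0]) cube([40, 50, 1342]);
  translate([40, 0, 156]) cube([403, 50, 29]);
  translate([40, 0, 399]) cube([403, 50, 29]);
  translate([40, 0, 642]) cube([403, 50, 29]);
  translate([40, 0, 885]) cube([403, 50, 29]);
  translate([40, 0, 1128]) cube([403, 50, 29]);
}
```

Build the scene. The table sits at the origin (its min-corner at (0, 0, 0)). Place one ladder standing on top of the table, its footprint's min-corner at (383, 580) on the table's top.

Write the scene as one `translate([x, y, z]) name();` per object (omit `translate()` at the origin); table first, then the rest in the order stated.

table();
translate([383, 580, 706]) ladder();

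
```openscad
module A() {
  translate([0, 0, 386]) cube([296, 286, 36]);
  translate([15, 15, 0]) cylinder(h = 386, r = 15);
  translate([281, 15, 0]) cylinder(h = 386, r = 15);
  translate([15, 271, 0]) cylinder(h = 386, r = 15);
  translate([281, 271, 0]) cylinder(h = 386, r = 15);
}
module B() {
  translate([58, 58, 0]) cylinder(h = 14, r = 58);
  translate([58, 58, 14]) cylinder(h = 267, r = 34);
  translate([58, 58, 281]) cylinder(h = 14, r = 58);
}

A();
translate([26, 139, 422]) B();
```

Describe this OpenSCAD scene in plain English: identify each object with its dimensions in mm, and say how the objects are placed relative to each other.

A is a four-legged stool. The seat is a 296×286×36 mm slab whose top surface is at z = 422 mm; four round legs, each 30 mm in diameter, run from the floor (z = 0) to the underside of the seat, each leg's axis is inset half a diameter from the nearest pair of seat edges (so the leg's bounding box is flush with the corner).

B is a spool: two coaxial disc flanges of radius 58 mm and thickness 14 mm, joined by a core cylinder of radius 34 mm and height 267 mm. The lower flange rests on z = 0 and the three cylinders share a vertical axis.

The spool is on top of the stool.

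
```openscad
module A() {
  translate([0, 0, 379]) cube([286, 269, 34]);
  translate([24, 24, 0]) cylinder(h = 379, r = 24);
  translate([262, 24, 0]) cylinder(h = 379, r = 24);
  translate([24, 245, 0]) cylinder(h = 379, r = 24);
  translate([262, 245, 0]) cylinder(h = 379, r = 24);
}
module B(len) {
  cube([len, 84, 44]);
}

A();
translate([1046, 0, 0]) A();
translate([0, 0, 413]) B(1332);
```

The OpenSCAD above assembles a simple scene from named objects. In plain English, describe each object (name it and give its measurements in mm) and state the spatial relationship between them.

A is a simple wooden stool: a rectangular seat 286 mm (x) by 269 mm (y), 34 mm thick, top face at z = 413 mm, on four round legs, each 48 mm in diameter. The legs rest on z = 0, each leg's axis is inset half a diameter from the nearest pair of seat edges (so the leg's bounding box is flush with the corner).

B is a rectangular beam 1332 mm long (x), 84 mm deep (y), 44 mm thick (z).

The beam spans the tops of two stools placed 760 mm apart, resting at z = 413 mm.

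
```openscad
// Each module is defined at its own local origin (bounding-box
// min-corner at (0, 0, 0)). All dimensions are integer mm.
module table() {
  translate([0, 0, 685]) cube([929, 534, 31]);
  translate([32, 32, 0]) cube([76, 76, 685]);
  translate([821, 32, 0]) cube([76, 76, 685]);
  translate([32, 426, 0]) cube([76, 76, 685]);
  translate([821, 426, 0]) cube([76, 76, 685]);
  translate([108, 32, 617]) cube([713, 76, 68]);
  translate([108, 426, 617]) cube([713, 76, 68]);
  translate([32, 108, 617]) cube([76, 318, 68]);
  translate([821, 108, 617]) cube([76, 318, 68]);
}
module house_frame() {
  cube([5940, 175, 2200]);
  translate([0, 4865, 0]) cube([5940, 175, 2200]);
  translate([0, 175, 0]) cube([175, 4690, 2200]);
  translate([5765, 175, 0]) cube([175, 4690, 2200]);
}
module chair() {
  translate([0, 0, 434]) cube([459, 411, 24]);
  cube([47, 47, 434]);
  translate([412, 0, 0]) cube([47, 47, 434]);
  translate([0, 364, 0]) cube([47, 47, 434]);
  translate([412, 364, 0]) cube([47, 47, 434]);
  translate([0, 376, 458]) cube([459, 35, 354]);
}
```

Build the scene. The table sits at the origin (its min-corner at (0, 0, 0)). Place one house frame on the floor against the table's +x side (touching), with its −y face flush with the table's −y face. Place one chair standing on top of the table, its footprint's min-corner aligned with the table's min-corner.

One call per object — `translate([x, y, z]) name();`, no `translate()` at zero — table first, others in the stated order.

table();
translate([929, 0, 0]) house_frame();
translate([0, 0, 716]) chair();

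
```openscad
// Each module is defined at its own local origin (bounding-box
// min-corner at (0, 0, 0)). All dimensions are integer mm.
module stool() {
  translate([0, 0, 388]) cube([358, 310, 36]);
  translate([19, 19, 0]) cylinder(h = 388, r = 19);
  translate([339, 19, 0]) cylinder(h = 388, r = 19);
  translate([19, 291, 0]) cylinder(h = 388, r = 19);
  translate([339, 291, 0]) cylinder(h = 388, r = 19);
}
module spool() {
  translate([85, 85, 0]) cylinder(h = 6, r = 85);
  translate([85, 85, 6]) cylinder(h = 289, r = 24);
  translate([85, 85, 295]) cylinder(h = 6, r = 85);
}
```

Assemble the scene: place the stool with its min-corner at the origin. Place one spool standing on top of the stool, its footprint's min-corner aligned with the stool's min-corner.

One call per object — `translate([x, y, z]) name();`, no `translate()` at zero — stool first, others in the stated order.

stool();
translate([0, 0, 424]) spool();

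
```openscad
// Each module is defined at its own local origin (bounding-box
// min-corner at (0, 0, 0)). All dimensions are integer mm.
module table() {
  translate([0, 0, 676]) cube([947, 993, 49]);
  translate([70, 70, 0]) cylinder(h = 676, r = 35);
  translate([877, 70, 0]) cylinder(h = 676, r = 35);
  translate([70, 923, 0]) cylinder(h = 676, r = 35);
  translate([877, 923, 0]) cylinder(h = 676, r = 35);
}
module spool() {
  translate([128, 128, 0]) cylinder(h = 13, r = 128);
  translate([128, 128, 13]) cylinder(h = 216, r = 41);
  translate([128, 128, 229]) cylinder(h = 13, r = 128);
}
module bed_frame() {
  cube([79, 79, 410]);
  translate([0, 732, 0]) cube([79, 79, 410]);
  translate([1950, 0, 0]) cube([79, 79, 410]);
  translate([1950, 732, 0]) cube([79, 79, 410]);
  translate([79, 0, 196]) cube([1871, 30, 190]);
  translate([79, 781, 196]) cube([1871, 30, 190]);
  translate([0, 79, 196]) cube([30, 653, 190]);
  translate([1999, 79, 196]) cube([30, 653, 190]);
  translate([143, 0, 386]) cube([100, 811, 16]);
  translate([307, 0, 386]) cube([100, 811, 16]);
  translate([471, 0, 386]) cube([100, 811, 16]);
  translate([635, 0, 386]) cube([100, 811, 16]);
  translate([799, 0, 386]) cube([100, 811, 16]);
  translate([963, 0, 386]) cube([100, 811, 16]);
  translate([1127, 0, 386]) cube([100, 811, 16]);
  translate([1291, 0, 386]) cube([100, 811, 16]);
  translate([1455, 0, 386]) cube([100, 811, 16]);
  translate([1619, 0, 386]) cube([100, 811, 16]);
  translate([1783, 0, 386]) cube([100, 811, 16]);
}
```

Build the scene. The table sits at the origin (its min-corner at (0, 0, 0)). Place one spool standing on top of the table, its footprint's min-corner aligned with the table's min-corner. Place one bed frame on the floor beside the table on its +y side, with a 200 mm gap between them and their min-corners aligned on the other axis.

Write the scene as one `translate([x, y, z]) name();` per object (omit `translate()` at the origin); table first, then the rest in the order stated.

table();
translate([0, 0, 725]) spool();
translate([0, 1193, 0]) bed_frame();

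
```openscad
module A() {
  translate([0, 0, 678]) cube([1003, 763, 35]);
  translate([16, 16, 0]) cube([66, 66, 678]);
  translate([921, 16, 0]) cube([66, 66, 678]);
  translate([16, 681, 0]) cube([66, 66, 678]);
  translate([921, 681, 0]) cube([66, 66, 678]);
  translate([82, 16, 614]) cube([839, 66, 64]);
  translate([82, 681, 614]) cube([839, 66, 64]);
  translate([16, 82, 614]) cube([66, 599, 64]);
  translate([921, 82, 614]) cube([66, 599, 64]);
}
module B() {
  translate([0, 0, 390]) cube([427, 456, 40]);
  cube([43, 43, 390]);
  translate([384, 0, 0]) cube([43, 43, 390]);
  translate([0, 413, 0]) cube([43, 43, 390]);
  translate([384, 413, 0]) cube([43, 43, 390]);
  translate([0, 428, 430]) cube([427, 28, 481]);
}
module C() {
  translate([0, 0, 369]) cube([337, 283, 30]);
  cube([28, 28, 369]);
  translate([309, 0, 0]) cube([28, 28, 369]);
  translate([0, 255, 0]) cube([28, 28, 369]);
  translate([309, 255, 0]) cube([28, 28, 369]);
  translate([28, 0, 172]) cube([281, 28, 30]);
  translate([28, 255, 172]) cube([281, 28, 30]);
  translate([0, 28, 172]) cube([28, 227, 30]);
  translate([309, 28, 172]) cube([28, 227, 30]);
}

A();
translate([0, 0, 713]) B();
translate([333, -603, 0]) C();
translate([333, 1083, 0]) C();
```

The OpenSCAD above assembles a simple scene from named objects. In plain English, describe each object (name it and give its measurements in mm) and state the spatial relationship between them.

A is a table with a 1003×763 mm rectangular top, 35 mm thick, top surface at z = 713 mm, supported by four 66×66 mm square legs, each inset 16 mm from the nearest pair of top edges, running from the floor. Four apron rails, 66 mm thick and 64 mm tall, run between adjacent legs with their top edges flush with the underside of the top and their outer faces flush with the legs' outer faces.

B is a chair. The seat is a 427×456×40 mm slab with its top at z = 430 mm, on four 43×43 mm corner legs (flush with the seat edges, standing on z = 0). A flat backrest 28 mm thick, 481 mm tall, spans the full seat width and rises from the seat top along its +y edge, rear face flush with the rear of the seat.

C is a simple wooden stool: a rectangular seat 337 mm (x) by 283 mm (y), 30 mm thick, top face at z = 399 mm, on four square legs, each 28×28 mm in cross-section. The legs rest on z = 0, each flush with a corner of the seat. Four stretchers, 28 mm wide and 30 mm tall, connect adjacent legs with their undersides at z = 172 mm, each running between the inner faces of the legs it joins and aligned with the legs' outer faces on the other axis.

The chair is on top of the table. Two stools sit around the table at the −y, +y sides.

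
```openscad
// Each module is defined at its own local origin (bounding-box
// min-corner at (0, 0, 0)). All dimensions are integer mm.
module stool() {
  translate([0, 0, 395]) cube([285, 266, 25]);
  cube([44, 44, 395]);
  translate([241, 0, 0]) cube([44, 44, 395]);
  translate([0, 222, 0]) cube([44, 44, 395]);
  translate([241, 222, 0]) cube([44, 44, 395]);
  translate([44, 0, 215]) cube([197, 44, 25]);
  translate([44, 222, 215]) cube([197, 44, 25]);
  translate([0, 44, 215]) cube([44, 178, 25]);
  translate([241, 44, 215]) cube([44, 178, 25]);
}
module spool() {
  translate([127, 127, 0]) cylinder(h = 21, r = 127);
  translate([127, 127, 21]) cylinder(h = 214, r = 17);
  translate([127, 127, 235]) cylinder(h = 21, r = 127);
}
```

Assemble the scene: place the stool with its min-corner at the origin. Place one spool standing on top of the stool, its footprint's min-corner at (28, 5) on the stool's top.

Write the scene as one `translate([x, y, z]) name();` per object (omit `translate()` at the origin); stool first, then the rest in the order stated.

stool();
translate([28, 5, 420]) spool();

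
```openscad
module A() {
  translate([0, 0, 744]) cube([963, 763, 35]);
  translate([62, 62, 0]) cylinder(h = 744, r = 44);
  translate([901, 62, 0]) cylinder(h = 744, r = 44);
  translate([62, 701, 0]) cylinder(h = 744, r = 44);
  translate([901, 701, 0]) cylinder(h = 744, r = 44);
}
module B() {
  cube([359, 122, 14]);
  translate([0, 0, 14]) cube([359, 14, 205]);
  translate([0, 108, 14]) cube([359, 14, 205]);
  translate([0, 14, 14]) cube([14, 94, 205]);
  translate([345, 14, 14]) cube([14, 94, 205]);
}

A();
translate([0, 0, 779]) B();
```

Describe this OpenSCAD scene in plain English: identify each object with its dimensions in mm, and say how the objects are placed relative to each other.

A is a table: top 963 mm (x) × 763 mm (y), 35 mm thick, upper face at z = 779 mm, on four round legs of 88 mm diameter, each leg's bounding box inset 18 mm from the nearest pair of top edges, running from z = 0 to the bottom of the top.

B is an open storage box with external size 359×122×219 mm and wall thickness 14 mm (the base is also 14 mm thick). The base covers the whole footprint; the four walls stand on the base, with the y-facing walls full-width and the x-facing walls fitting between their inner faces.

The open box is on top of the table.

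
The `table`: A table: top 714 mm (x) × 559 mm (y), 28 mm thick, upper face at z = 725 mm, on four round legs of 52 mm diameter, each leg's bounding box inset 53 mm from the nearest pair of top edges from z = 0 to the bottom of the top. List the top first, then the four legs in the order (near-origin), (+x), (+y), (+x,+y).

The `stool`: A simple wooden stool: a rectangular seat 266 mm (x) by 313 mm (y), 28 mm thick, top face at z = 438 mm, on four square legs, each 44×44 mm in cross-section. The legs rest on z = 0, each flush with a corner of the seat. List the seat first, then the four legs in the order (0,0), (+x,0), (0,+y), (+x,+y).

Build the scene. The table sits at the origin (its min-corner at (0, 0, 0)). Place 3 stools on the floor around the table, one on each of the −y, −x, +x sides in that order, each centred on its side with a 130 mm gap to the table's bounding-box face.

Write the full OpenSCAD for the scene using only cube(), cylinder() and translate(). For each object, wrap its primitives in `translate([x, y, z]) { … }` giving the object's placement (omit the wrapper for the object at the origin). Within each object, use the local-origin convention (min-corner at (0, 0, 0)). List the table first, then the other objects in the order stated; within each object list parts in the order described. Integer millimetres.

translate([0, 0, 697]) cube([714, 559, 28]);
translate([79, 79, 0]) cylinder(h = 697, r = 26);
translate([635, 79, 0]) cylinder(h = 697, r = 26);
translate([79, 480, 0]) cylinder(h = 697, r = 26);
translate([635, 480, 0]) cylinder(h = 697, r = 26);
translate([224, -443, 0]) {
  translate([0, 0, 410]) cube([266, 313, 28]);
  cube([44, 44, 410]);
  translate([222, 0, 0]) cube([44, 44, 410]);
  translate([0, 269, 0]) cube([44, 44, 410]);
  translate([222, 269, 0]) cube([44, 44, 410]);
}
translate([-396, 123, 0]) {
  translate([0, 0, 410]) cube([266, 313, 28]);
  cube([44, 44, 410]);
  translate([222, 0, 0]) cube([44, 44, 410]);
  translate([0, 269, 0]) cube([44, 44, 410]);
  translate([222, 269, 0]) cube([44, 44, 410]);
}
translate([844, 123, 0]) {
  translate([0, 0, 410]) cube([266, 313, 28]);
  cube([44, 44, 410]);
  translate([222, 0, 0]) cube([44, 44, 410]);
  translate([0, 269, 0]) cube([44, 44, 410]);
  translate([222, 269, 0]) cube([44, 44, 410]);
}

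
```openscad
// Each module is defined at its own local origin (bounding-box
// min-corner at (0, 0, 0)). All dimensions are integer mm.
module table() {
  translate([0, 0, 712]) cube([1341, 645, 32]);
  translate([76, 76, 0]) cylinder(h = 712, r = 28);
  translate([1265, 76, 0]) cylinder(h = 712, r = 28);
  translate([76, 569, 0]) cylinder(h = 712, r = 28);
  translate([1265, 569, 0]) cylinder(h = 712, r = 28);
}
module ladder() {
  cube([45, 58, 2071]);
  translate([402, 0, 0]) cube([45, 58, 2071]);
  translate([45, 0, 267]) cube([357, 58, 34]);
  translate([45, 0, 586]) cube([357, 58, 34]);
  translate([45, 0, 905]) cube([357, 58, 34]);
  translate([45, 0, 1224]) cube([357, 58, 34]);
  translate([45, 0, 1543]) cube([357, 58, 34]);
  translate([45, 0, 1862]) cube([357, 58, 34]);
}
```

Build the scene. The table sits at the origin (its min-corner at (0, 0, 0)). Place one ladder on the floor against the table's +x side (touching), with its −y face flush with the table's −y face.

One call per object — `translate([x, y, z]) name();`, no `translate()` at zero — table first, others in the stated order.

table();
translate([1341, 0, 0]) ladder();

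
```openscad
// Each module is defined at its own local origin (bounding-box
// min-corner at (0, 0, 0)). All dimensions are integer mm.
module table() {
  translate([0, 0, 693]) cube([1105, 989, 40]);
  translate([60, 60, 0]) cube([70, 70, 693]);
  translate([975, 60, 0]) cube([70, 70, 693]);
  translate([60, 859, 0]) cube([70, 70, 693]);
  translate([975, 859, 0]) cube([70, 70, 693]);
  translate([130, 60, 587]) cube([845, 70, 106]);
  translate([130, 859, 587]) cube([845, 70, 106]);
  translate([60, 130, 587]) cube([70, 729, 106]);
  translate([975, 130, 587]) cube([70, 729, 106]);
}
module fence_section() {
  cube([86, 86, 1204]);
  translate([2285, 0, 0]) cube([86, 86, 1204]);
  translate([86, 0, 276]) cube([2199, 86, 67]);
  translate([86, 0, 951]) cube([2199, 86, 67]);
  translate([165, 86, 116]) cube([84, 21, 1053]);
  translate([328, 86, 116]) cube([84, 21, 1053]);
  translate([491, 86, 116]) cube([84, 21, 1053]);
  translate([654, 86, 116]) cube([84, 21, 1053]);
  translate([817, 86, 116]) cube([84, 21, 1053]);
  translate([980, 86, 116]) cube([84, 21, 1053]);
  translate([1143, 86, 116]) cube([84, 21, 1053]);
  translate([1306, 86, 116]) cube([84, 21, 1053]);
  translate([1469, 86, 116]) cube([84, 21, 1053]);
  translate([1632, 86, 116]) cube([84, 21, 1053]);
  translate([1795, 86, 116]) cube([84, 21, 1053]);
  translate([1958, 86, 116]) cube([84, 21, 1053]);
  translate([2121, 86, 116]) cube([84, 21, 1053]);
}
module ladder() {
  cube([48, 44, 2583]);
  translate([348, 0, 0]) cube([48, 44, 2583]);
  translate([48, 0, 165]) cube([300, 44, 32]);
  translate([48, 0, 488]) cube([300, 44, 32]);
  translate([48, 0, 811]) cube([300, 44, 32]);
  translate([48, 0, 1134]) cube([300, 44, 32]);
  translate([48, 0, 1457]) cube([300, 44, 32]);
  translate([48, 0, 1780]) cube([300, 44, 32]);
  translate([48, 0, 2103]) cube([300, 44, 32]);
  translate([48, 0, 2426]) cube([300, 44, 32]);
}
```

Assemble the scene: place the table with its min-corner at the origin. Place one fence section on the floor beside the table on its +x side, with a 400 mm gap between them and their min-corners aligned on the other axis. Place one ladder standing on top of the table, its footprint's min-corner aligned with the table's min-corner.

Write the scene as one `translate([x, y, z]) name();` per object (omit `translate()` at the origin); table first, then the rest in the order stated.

table();
translate([1505, 0, 0]) fence_section();
translate([0, 0, 733]) ladder();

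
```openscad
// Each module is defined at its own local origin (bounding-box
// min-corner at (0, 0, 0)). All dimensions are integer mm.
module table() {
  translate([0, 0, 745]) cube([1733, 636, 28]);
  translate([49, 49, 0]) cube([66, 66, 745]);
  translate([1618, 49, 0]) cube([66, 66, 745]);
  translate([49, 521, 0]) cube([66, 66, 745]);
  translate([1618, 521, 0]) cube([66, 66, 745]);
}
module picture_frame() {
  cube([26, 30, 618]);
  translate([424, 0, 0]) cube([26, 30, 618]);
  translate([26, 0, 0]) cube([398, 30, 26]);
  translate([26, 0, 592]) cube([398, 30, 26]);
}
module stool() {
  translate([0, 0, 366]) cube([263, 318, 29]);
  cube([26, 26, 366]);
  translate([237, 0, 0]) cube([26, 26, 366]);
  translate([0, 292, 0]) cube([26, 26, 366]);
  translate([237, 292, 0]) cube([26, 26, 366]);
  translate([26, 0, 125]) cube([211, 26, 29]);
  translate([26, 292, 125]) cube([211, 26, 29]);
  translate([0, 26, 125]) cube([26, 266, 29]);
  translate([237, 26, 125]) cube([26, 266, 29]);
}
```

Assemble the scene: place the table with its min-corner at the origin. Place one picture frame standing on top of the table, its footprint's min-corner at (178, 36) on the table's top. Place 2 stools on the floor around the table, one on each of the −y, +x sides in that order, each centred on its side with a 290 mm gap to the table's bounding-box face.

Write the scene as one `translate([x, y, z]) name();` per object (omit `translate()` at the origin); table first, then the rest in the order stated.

table();
translate([178, 36, 773]) picture_frame();
translate([735, -608, 0]) stool();
translate([2023, 159, 0]) stool();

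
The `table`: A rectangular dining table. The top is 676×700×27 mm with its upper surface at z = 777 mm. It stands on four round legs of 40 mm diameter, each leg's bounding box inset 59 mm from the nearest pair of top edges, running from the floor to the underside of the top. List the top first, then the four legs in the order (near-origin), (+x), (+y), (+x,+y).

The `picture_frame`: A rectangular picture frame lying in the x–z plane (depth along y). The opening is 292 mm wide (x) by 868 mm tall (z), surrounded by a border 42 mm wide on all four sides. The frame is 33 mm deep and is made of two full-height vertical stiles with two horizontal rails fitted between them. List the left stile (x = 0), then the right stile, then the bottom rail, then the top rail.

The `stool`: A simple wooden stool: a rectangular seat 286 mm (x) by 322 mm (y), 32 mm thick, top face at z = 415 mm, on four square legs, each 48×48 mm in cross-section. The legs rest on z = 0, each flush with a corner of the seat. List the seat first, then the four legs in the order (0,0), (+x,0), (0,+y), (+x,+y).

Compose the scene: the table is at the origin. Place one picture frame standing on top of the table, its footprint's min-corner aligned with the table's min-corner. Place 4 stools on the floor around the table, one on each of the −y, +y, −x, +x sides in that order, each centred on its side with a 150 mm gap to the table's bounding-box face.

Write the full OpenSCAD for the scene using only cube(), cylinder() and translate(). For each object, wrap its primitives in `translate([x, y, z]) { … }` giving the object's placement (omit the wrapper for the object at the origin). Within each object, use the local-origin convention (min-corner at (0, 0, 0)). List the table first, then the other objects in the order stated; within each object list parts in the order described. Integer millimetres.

translate([0, 0, 750]) cube([676, 700, 27]);
translate([79, 79, 0]) cylinder(h = 750, r = 20);
translate([597, 79, 0]) cylinder(h = 750, r = 20);
translate([79, 621, 0]) cylinder(h = 750, r = 20);
translate([597, 621, 0]) cylinder(h = 750, r = 20);
translate([0, 0, 777]) {
  cube([42, 33, 952]);
  translate([334, 0, 0]) cube([42, 33, 952]);
  translate([42, 0, 0]) cube([292, 33, 42]);
  translate([42, 0, 910]) cube([292, 33, 42]);
}
translate([195, -472, 0]) {
  translate([0, 0, 383]) cube([286, 322, 32]);
  cube([48, 48, 383]);
  translate([238, 0, 0]) cube([48, 48, 383]);
  translate([0, 274, 0]) cube([48, 48, 383]);
  translate([238, 274, 0]) cube([48, 48, 383]);
}
translate([195, 850, 0]) {
  translate([0, 0, 383]) cube([286, 322, 32]);
  cube([48, 48, 383]);
  translate([238, 0, 0]) cube([48, 48, 383]);
  translate([0, 274, 0]) cube([48, 48, 383]);
  translate([238, 274, 0]) cube([48, 48, 383]);
}
translate([-436, 189, 0]) {
  translate([0, 0, 383]) cube([286, 322, 32]);
  cube([48, 48, 383]);
  translate([238, 0, 0]) cube([48, 48, 383]);
  translate([0, 274, 0]) cube([48, 48, 383]);
  translate([238, 274, 0]) cube([48, 48, 383]);
}
translate([826, 189, 0]) {
  translate([0, 0, 383]) cube([286, 322, 32]);
  cube([48, 48, 383]);
  translate([238, 0, 0]) cube([48, 48, 383]);
  translate([0, 274, 0]) cube([48, 48, 383]);
  translate([238, 274, 0]) cube([48, 48, 383]);
}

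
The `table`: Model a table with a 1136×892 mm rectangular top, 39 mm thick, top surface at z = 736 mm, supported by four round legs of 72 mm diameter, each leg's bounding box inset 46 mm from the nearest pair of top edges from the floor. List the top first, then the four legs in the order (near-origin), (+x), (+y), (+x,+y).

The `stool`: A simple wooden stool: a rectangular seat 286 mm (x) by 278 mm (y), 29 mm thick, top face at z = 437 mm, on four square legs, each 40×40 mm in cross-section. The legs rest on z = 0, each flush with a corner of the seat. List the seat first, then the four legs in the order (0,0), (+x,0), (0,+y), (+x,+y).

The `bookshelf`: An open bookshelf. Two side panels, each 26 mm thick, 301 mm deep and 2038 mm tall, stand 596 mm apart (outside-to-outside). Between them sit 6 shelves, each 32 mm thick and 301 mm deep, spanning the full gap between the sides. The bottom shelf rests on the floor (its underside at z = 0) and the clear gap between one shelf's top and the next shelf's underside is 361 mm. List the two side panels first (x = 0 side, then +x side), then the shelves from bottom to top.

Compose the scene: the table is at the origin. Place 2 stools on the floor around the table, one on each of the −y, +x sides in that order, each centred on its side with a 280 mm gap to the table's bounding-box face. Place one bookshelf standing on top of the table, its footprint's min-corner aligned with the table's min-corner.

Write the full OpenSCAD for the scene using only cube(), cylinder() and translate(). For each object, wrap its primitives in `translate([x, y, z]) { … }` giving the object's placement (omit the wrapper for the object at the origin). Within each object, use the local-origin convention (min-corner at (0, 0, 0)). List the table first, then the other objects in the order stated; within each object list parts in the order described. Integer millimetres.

translate([0, 0, 697]) cube([1136, 892, 39]);
translate([82, 82, 0]) cylinder(h = 697, r = 36);
translate([1054, 82, 0]) cylinder(h = 697, r = 36);
translate([82, 810, 0]) cylinder(h = 697, r = 36);
translate([1054, 810, 0]) cylinder(h = 697, r = 36);
translate([425, -558, 0]) {
  translate([0, 0, 408]) cube([286, 278, 29]);
  cube([40, 40, 408]);
  translate([246, 0, 0]) cube([40, 40, 408]);
  translate([0, 238, 0]) cube([40, 40, 408]);
  translate([246, 238, 0]) cube([40, 40, 408]);
}
translate([1416, 307, 0]) {
  translate([0, 0, 408]) cube([286, 278, 29]);
  cube([40, 40, 408]);
  translate([246, 0, 0]) cube([40, 40, 408]);
  translate([0, 238, 0]) cube([40, 40, 408]);
  translate([246, 238, 0]) cube([40, 40, 408]);
}
translate([0, 0, 736]) {
  cube([26, 301, 2038]);
  translate([570, 0, 0]) cube([26, 301, 2038]);
  translate([26, 0, 0]) cube([544, 301, 32]);
  translate([26, 0, 393]) cube([544, 301, 32]);
  translate([26, 0, 786]) cube([544, 301, 32]);
  translate([26, 0, 1179]) cube([544, 301, 32]);
  translate([26, 0, 1572]) cube([544, 301, 32]);
  translate([26, 0, 1965]) cube([544, 301, 32]);
}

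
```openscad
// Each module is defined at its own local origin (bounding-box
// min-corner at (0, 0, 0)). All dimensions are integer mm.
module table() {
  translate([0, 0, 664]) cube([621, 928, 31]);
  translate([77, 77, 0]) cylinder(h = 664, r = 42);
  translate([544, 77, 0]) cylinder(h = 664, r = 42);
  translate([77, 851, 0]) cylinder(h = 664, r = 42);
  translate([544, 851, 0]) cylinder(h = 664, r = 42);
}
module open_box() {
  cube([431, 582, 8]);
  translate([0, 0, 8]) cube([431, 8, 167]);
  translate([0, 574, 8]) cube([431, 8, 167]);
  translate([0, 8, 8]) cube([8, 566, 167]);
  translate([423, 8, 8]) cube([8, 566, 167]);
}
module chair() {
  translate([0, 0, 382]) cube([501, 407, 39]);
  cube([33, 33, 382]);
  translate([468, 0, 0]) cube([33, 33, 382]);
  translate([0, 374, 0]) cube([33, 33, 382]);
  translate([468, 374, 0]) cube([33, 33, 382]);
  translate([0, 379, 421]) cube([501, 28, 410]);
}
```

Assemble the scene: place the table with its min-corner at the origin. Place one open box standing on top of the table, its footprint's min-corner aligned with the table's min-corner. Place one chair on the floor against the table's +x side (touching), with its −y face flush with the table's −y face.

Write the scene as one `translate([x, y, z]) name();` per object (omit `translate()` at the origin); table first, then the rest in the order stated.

table();
translate([0, 0, 695]) open_box();
translate([621, 0, 0]) chair();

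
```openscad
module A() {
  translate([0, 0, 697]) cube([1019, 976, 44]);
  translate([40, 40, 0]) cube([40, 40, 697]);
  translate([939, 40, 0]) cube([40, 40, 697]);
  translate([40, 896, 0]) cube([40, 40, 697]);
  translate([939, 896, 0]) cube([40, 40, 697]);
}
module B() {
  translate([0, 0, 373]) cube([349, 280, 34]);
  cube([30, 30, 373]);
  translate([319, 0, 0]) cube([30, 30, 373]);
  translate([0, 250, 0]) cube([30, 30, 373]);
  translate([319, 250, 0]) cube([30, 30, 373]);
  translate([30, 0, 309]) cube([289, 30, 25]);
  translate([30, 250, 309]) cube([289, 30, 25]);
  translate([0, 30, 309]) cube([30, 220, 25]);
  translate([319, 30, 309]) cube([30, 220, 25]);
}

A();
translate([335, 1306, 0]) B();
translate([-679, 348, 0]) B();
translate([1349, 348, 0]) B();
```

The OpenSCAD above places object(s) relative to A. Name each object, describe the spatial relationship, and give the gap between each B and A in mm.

Each stool's nearest face is 330 mm from the table's bounding box.

A is a table. B is a stool. Three stools sit around the table at the +y, −x, +x sides. The gap between each stool and the table is 330 mm.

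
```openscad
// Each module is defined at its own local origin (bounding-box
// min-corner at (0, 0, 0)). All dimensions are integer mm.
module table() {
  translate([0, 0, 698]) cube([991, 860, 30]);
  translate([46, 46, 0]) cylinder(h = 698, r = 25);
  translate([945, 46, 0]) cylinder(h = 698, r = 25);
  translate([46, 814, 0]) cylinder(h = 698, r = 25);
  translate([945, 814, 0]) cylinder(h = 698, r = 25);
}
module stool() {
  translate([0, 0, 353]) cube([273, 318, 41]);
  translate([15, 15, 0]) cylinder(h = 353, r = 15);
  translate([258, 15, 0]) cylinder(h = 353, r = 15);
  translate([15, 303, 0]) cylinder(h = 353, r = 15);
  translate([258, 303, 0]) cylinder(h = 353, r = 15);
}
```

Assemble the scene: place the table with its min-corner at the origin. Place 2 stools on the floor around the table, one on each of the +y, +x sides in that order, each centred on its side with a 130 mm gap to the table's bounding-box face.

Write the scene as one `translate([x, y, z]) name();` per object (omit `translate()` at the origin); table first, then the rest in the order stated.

table();
translate([359, 990, 0]) stool();
translate([1121, 271, 0]) stool();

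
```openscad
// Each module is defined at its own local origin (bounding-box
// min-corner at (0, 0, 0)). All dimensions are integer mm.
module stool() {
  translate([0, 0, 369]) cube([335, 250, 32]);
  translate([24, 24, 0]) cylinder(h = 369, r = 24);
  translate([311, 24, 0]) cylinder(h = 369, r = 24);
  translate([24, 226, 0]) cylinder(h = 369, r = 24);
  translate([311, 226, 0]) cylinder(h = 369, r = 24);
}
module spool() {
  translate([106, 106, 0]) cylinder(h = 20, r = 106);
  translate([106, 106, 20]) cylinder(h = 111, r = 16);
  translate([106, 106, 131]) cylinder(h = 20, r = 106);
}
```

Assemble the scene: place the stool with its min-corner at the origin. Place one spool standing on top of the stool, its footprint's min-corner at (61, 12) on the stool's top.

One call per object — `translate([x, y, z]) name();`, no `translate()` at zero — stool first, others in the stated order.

stool();
translate([61, 12, 401]) spool();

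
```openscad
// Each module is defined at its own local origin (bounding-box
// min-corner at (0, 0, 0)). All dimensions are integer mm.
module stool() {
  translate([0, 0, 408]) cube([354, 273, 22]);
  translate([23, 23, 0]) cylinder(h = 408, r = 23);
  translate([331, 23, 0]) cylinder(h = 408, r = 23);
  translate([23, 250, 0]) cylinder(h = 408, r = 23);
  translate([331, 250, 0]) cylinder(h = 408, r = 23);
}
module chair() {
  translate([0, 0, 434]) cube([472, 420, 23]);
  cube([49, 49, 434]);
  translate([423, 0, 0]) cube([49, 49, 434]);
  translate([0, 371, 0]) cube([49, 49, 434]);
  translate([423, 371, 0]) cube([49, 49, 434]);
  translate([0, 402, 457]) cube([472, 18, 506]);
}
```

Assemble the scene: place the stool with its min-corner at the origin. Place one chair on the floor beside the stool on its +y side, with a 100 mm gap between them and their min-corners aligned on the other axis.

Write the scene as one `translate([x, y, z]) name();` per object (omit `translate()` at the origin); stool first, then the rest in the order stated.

stool();
translate([0, 373, 0]) chair();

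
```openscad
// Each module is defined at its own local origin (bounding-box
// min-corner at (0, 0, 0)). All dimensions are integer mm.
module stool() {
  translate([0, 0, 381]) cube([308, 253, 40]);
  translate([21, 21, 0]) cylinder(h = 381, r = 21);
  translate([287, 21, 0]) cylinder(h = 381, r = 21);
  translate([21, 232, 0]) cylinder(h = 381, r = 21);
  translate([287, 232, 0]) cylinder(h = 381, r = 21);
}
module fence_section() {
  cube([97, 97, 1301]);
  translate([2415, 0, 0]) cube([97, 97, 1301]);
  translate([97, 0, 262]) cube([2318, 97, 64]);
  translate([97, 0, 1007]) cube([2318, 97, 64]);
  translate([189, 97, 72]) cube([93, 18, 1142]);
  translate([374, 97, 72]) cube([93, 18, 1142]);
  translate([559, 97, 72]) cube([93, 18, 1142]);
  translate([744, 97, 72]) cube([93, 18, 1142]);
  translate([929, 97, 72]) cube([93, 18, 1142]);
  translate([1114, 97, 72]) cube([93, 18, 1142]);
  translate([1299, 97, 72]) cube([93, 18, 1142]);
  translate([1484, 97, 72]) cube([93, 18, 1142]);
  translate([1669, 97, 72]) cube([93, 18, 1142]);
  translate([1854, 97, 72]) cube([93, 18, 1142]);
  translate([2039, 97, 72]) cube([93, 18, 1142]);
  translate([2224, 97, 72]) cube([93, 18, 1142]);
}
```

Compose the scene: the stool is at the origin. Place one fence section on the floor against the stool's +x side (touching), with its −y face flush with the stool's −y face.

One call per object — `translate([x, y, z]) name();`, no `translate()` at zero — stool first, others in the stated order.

stool();
translate([308, 0, 0]) fence_section();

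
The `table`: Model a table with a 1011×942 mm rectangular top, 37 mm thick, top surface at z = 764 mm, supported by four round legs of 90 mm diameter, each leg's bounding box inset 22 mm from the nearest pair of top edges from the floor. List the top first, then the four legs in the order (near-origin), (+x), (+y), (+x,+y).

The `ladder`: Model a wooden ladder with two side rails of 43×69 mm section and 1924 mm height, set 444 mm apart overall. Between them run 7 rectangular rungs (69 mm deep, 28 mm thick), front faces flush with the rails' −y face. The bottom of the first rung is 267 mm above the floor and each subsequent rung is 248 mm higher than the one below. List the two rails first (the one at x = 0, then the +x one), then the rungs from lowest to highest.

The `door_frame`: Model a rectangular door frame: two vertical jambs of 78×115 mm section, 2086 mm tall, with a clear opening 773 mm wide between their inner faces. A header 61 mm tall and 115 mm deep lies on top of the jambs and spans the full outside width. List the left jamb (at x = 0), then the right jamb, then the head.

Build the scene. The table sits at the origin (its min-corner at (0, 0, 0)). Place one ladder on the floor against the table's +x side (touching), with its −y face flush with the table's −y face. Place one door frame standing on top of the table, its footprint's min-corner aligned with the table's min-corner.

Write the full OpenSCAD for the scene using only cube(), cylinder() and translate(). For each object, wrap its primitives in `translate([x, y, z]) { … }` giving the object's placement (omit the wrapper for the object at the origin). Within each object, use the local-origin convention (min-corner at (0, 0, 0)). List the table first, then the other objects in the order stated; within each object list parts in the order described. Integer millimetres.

translate([0, 0, 727]) cube([1011, 942, 37]);
translate([67, 67, 0]) cylinder(h = 727, r = 45);
translate([944, 67, 0]) cylinder(h = 727, r = 45);
translate([67, 875, 0]) cylinder(h = 727, r = 45);
translate([944, 875, 0]) cylinder(h = 727, r = 45);
translate([1011, 0, 0]) {
  cube([43, 69, 1924]);
  translate([401, 0, 0]) cube([43, 69, 1924]);
  translate([43, 0, 267]) cube([358, 69, 28]);
  translate([43, 0, 515]) cube([358, 69, 28]);
  translate([43, 0, 763]) cube([358, 69, 28]);
  translate([43, 0, 1011]) cube([358, 69, 28]);
  translate([43, 0, 1259]) cube([358, 69, 28]);
  translate([43, 0, 1507]) cube([358, 69, 28]);
  translate([43, 0, 1755]) cube([358, 69, 28]);
}
translate([0, 0, 764]) {
  cube([78, 115, 2086]);
  translate([851, 0, 0]) cube([78, 115, 2086]);
  translate([0, 0, 2086]) cube([929, 115, 61]);
}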